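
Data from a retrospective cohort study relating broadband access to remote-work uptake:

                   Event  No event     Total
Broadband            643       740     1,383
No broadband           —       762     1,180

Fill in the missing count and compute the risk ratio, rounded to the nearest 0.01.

1.31

The missing cell is in the unexposed row: 1180 − 762 = 418.
So a = 643, b = 740, c = 418, d = 762.
RR = [a/(a+b)] / [c/(c+d)] = (643/1383) / (418/1180) = 0.46493/0.35424 = 1.31249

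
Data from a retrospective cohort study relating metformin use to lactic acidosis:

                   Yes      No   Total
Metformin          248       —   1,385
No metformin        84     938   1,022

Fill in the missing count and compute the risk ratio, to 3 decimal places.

2.179

The missing cell is in the exposed row: 1385 − 248 = 1137.
So a = 248, b = 1137, c = 84, d = 938.
RR = [a/(a+b)] / [c/(c+d)] = (248/1385) / (84/1022) = 0.17906/0.08219 = 2.17858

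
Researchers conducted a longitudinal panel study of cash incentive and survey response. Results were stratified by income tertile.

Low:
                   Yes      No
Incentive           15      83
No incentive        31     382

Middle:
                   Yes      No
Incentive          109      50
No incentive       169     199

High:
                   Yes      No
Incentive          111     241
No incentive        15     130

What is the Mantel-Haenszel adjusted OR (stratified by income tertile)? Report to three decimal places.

OR_MH = Σ(aᵢdᵢ/nᵢ) / Σ(bᵢcᵢ/nᵢ), where nᵢ is the stratum total.
Stratum 1 (Low): n = 511; a·d/n = 15·382/511 = 11.2133; b·c/n = 83·31/511 = 5.0352
Stratum 2 (Middle): n = 527; a·d/n = 109·199/527 = 41.1594; b·c/n = 50·169/527 = 16.0342
Stratum 3 (High): n = 497; a·d/n = 111·130/497 = 29.0342; b·c/n = 241·15/497 = 7.2736
OR_MH = (11.2133 + 41.1594 + 29.0342) / (5.0352 + 16.0342 + 7.2736) = 81.4069 / 28.3430 = 2.87220

2.872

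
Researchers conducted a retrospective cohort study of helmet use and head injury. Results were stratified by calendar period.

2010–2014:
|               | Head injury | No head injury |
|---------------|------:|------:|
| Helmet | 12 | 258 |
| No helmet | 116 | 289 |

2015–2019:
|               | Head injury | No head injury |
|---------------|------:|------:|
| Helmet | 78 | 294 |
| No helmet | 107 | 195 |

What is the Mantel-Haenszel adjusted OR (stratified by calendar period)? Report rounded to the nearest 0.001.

0.304

OR_MH = Σ(aᵢdᵢ/nᵢ) / Σ(bᵢcᵢ/nᵢ), where nᵢ is the stratum total.
Stratum 1 (2010–2014): n = 675; a·d/n = 12·289/675 = 5.1378; b·c/n = 258·116/675 = 44.3378
Stratum 2 (2015–2019): n = 674; a·d/n = 78·195/674 = 22.5668; b·c/n = 294·107/674 = 46.6736
OR_MH = (5.1378 + 22.5668) / (44.3378 + 46.6736) = 27.7045 / 91.0114 = 0.30441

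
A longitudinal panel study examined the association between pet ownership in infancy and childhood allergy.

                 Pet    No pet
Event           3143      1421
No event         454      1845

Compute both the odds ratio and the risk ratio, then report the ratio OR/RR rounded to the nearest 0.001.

4.476

Reading the table with exposure as columns: a = 3143 (Pet, case), b = 454 (Pet, non-case), c = 1421 (No pet, case), d = 1845.
OR = (3143·1845)/(454·1421) = 5798835/645134 = 8.98857
Risk in exposed = 3143/3597 = 0.87378; risk in unexposed = 1421/3266 = 0.43509; RR = 2.00829
OR/RR = 8.98857 / 2.00829 = 4.47574
The outcome is not rare, so the OR lies further from 1 than the RR.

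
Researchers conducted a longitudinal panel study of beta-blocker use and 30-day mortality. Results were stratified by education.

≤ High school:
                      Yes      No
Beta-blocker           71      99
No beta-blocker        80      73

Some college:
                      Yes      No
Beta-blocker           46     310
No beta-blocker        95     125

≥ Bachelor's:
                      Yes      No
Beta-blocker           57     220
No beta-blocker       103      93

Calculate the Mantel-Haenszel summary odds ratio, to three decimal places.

0.301

OR_MH = Σ(aᵢdᵢ/nᵢ) / Σ(bᵢcᵢ/nᵢ), where nᵢ is the stratum total.
Stratum 1 (≤ High school): n = 323; a·d/n = 71·73/323 = 16.0464; b·c/n = 99·80/323 = 24.5201
Stratum 2 (Some college): n = 576; a·d/n = 46·125/576 = 9.9826; b·c/n = 310·95/576 = 51.1285
Stratum 3 (≥ Bachelor's): n = 473; a·d/n = 57·93/473 = 11.2072; b·c/n = 220·103/473 = 47.9070
OR_MH = (16.0464 + 9.9826 + 11.2072) / (24.5201 + 51.1285 + 47.9070) = 37.2363 / 123.5556 = 0.30137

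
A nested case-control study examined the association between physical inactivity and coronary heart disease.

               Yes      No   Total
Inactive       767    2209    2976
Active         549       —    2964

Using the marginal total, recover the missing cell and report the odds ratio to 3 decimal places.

1.527

The missing cell is in the unexposed row: 2964 − 549 = 2415.
So a = 767, b = 2209, c = 549, d = 2415.
OR = (a·d)/(b·c) = (767 × 2415) / (2209 × 549) = 1852305 / 1212741 = 1.52737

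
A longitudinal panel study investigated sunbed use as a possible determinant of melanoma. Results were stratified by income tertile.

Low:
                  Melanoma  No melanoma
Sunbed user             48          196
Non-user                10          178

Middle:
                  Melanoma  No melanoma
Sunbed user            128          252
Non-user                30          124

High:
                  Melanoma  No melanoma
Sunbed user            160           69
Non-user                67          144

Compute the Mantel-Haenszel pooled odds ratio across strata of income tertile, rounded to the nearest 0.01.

3.49

OR_MH = Σ(aᵢdᵢ/nᵢ) / Σ(bᵢcᵢ/nᵢ), where nᵢ is the stratum total.
Stratum 1 (Low): n = 432; a·d/n = 48·178/432 = 19.7778; b·c/n = 196·10/432 = 4.5370
Stratum 2 (Middle): n = 534; a·d/n = 128·124/534 = 29.7228; b·c/n = 252·30/534 = 14.1573
Stratum 3 (High): n = 440; a·d/n = 160·144/440 = 52.3636; b·c/n = 69·67/440 = 10.5068
OR_MH = (19.7778 + 29.7228 + 52.3636) / (4.5370 + 14.1573 + 10.5068) = 101.8643 / 29.2012 = 3.48836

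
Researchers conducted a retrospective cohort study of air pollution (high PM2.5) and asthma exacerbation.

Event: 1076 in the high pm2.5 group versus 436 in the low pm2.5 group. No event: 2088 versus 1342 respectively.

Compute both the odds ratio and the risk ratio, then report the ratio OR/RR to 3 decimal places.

From the description: a = 1076, b = 2088, c = 436, d = 1342.
OR = (1076·1342)/(2088·436) = 1443992/910368 = 1.58616
Risk in exposed = 1076/3164 = 0.34008; risk in unexposed = 436/1778 = 0.24522; RR = 1.38682
OR/RR = 1.58616 / 1.38682 = 1.14374
The outcome is not rare, so the OR lies further from 1 than the RR.

1.144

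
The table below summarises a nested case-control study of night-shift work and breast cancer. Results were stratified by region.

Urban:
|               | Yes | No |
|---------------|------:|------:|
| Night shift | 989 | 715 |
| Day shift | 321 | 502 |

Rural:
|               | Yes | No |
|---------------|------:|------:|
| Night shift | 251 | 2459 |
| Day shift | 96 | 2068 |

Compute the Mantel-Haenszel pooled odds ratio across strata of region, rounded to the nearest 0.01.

OR_MH = Σ(aᵢdᵢ/nᵢ) / Σ(bᵢcᵢ/nᵢ), where nᵢ is the stratum total.
Stratum 1 (Urban): n = 2527; a·d/n = 989·502/2527 = 196.4693; b·c/n = 715·321/2527 = 90.8251
Stratum 2 (Rural): n = 4874; a·d/n = 251·2068/4874 = 106.4973; b·c/n = 2459·96/4874 = 48.4333
OR_MH = (196.4693 + 106.4973) / (90.8251 + 48.4333) = 302.9667 / 139.2584 = 2.17557

2.18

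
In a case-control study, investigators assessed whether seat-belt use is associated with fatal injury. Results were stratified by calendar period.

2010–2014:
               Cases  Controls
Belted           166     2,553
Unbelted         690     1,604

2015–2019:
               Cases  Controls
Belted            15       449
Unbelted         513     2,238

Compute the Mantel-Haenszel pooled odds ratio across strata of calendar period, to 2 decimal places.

0.15

OR_MH = Σ(aᵢdᵢ/nᵢ) / Σ(bᵢcᵢ/nᵢ), where nᵢ is the stratum total.
Stratum 1 (2010–2014): n = 5013; a·d/n = 166·1604/5013 = 53.1147; b·c/n = 2553·690/5013 = 351.4004
Stratum 2 (2015–2019): n = 3215; a·d/n = 15·2238/3215 = 10.4417; b·c/n = 449·513/3215 = 71.6445
OR_MH = (53.1147 + 10.4417) / (351.4004 + 71.6445) = 63.5564 / 423.0448 = 0.15024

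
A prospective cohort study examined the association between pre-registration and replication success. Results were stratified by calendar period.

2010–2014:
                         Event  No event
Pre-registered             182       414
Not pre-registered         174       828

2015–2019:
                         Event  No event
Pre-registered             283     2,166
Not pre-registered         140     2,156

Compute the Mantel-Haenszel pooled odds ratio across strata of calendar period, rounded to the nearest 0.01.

OR_MH = Σ(aᵢdᵢ/nᵢ) / Σ(bᵢcᵢ/nᵢ), where nᵢ is the stratum total.
Stratum 1 (2010–2014): n = 1598; a·d/n = 182·828/1598 = 94.3029; b·c/n = 414·174/1598 = 45.0788
Stratum 2 (2015–2019): n = 4745; a·d/n = 283·2156/4745 = 128.5876; b·c/n = 2166·140/4745 = 63.9073
OR_MH = (94.3029 + 128.5876) / (45.0788 + 63.9073) = 222.8904 / 108.9861 = 2.04513

2.05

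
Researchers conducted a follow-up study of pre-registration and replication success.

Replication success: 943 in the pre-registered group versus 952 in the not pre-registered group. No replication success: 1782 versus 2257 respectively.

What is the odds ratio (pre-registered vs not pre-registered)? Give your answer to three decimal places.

From the description: a = 943, b = 1782, c = 952, d = 2257.
OR = (a·d)/(b·c) = (943 × 2257) / (1782 × 952) = 2128351 / 1696464 = 1.25458
The odds of replication success are about 1.25 times as high in the pre-registered group.

1.255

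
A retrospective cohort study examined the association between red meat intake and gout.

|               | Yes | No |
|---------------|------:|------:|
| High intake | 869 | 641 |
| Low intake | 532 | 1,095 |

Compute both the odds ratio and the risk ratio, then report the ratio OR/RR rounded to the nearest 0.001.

1.585

Cells: a = 869, b = 641, c = 532, d = 1095.
OR = (869·1095)/(641·532) = 951555/341012 = 2.79039
Risk in exposed = 869/1510 = 0.57550; risk in unexposed = 532/1627 = 0.32698; RR = 1.76002
OR/RR = 2.79039 / 1.76002 = 1.58542
The outcome is not rare, so the OR lies further from 1 than the RR.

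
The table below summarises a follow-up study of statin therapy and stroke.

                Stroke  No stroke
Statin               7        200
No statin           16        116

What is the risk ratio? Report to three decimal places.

Cells: a = 7, b = 200, c = 16, d = 116.
Risk in exposed = 7/207 = 0.03382; risk in unexposed = 16/132 = 0.12121.
RR = 0.03382 / 0.12121 = 0.27899
The risk is 72% lower among the exposed than among the unexposed.

0.279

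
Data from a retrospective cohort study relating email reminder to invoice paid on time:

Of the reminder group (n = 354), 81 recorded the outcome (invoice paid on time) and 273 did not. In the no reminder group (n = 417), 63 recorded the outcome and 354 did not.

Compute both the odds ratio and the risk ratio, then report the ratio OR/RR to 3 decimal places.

1.101

From the description: a = 81, b = 273, c = 63, d = 354.
OR = (81·354)/(273·63) = 28674/17199 = 1.66719
Risk in exposed = 81/354 = 0.22881; risk in unexposed = 63/417 = 0.15108; RR = 1.51453
OR/RR = 1.66719 / 1.51453 = 1.10080
The outcome is not rare, so the OR lies further from 1 than the RR.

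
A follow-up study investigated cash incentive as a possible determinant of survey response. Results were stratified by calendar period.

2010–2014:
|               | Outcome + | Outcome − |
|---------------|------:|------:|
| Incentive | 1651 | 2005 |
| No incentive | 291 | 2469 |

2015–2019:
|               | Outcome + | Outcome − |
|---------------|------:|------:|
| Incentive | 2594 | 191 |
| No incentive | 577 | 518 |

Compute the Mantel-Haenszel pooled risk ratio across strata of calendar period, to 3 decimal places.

2.487

RR_MH = Σ(aᵢ·n₀ᵢ/nᵢ) / Σ(cᵢ·n₁ᵢ/nᵢ), with n₁ᵢ = aᵢ+bᵢ (exposed), n₀ᵢ = cᵢ+dᵢ (unexposed), nᵢ = n₁ᵢ+n₀ᵢ.
Stratum 1 (2010–2014): n₁ = 3656, n₀ = 2760, n = 6416; a·n₀/n = 1651·2760/6416 = 710.2182; c·n₁/n = 291·3656/6416 = 165.8192
Stratum 2 (2015–2019): n₁ = 2785, n₀ = 1095, n = 3880; a·n₀/n = 2594·1095/3880 = 732.0696; c·n₁/n = 577·2785/3880 = 414.1611
RR_MH = (710.2182 + 732.0696) / (165.8192 + 414.1611) = 1442.2878 / 579.9803 = 2.48679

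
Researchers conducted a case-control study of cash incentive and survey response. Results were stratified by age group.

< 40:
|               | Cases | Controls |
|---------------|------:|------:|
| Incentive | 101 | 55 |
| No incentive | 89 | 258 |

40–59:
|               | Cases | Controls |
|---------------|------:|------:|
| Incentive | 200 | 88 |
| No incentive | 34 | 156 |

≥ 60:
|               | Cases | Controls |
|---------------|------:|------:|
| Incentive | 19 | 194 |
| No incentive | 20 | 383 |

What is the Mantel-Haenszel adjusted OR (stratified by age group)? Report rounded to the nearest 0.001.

OR_MH = Σ(aᵢdᵢ/nᵢ) / Σ(bᵢcᵢ/nᵢ), where nᵢ is the stratum total.
Stratum 1 (< 40): n = 503; a·d/n = 101·258/503 = 51.8052; b·c/n = 55·89/503 = 9.7316
Stratum 2 (40–59): n = 478; a·d/n = 200·156/478 = 65.2720; b·c/n = 88·34/478 = 6.2594
Stratum 3 (≥ 60): n = 616; a·d/n = 19·383/616 = 11.8133; b·c/n = 194·20/616 = 6.2987
OR_MH = (51.8052 + 65.2720 + 11.8133) / (9.7316 + 6.2594 + 6.2987) = 128.8904 / 22.2897 = 5.78250

5.783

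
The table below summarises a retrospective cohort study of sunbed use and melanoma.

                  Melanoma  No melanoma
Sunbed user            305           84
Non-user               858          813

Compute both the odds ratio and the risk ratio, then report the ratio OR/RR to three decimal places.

2.253

Cells: a = 305, b = 84, c = 858, d = 813.
OR = (305·813)/(84·858) = 247965/72072 = 3.44052
Risk in exposed = 305/389 = 0.78406; risk in unexposed = 858/1671 = 0.51346; RR = 1.52700
OR/RR = 3.44052 / 1.52700 = 2.25312
The outcome is not rare, so the OR lies further from 1 than the RR.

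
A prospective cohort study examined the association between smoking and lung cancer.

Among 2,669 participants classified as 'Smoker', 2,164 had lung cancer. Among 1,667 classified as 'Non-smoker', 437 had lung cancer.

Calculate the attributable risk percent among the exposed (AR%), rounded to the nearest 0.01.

From the description: a = 2164, b = 505, c = 437, d = 1230.
Risk in exposed = 2164/2669 = 0.81079; risk in unexposed = 437/1667 = 0.26215.
RR = 0.81079/0.26215 = 3.09288
AR% = (RR − 1)/RR × 100 = (3.09288 − 1)/3.09288 × 100 = 67.6677%

67.67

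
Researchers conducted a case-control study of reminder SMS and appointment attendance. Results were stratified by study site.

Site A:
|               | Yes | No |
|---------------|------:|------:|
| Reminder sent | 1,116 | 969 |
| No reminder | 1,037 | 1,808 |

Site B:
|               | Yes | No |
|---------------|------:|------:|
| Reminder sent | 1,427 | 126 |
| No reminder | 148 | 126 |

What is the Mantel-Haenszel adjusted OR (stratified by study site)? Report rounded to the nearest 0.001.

2.372

OR_MH = Σ(aᵢdᵢ/nᵢ) / Σ(bᵢcᵢ/nᵢ), where nᵢ is the stratum total.
Stratum 1 (Site A): n = 4930; a·d/n = 1116·1808/4930 = 409.2755; b·c/n = 969·1037/4930 = 203.8241
Stratum 2 (Site B): n = 1827; a·d/n = 1427·126/1827 = 98.4138; b·c/n = 126·148/1827 = 10.2069
OR_MH = (409.2755 + 98.4138) / (203.8241 + 10.2069) = 507.6892 / 214.0310 = 2.37204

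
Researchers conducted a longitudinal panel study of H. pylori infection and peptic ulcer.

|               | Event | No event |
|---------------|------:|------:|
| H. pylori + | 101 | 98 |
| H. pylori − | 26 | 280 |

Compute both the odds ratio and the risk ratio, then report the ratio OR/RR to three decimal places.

Cells: a = 101, b = 98, c = 26, d = 280.
OR = (101·280)/(98·26) = 28280/2548 = 11.09890
Risk in exposed = 101/199 = 0.50754; risk in unexposed = 26/306 = 0.08497; RR = 5.97333
OR/RR = 11.09890 / 5.97333 = 1.85808
The outcome is not rare, so the OR lies further from 1 than the RR.

1.858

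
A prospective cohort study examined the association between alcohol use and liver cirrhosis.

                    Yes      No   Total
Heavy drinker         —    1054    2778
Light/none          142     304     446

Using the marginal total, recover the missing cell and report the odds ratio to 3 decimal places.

The missing cell is in the exposed row: 2778 − 1054 = 1724.
So a = 1724, b = 1054, c = 142, d = 304.
OR = (a·d)/(b·c) = (1724 × 304) / (1054 × 142) = 524096 / 149668 = 3.50172

3.502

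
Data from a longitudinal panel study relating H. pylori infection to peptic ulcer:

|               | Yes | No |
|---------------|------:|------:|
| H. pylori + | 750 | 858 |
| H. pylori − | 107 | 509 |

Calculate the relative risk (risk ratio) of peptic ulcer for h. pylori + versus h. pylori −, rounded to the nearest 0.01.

2.69

Cells: a = 750, b = 858, c = 107, d = 509.
Risk in exposed = 750/1608 = 0.46642; risk in unexposed = 107/616 = 0.17370.
RR = 0.46642 / 0.17370 = 2.68517
The risk among the exposed is 2.69 times that among the unexposed.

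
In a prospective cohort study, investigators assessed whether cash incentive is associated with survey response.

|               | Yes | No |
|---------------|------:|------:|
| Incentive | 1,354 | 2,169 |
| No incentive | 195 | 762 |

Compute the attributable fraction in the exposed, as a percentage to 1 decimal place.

Cells: a = 1354, b = 2169, c = 195, d = 762.
Risk in exposed = 1354/3523 = 0.38433; risk in unexposed = 195/957 = 0.20376.
RR = 0.38433/0.20376 = 1.88618
AR% = (RR − 1)/RR × 100 = (1.88618 − 1)/1.88618 × 100 = 46.9828%

47.0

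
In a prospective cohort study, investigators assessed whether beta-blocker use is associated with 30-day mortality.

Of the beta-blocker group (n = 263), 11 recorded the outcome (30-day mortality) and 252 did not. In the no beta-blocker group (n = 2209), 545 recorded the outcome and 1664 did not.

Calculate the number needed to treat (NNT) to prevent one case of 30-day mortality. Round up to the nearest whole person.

5

Risk in treated group = 11/263 = 0.04183; risk in control = 545/2209 = 0.24672.
Absolute risk reduction = 0.24672 − 0.04183 = 0.20489
NNT = 1 / ARR = 1 / 0.20489 = 4.881 → round up → 5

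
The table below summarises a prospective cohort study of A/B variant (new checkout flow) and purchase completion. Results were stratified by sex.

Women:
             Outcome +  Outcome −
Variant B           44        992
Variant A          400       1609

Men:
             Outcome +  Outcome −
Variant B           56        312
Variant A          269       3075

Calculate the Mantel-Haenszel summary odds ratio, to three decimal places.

OR_MH = Σ(aᵢdᵢ/nᵢ) / Σ(bᵢcᵢ/nᵢ), where nᵢ is the stratum total.
Stratum 1 (Women): n = 3045; a·d/n = 44·1609/3045 = 23.2499; b·c/n = 992·400/3045 = 130.3120
Stratum 2 (Men): n = 3712; a·d/n = 56·3075/3712 = 46.3901; b·c/n = 312·269/3712 = 22.6099
OR_MH = (23.2499 + 46.3901) / (130.3120 + 22.6099) = 69.6400 / 152.9219 = 0.45540

0.455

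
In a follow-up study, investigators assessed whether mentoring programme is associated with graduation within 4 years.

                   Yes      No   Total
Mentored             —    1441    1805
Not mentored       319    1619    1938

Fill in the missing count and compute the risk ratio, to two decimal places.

1.23

The missing cell is in the exposed row: 1805 − 1441 = 364.
So a = 364, b = 1441, c = 319, d = 1619.
RR = [a/(a+b)] / [c/(c+d)] = (364/1805) / (319/1938) = 0.20166/0.16460 = 1.22514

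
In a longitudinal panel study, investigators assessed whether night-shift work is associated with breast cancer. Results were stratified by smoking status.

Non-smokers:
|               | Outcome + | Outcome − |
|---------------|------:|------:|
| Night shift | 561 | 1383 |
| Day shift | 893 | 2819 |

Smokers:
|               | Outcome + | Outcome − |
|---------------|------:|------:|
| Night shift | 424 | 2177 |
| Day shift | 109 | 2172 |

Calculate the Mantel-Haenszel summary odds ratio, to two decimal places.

OR_MH = Σ(aᵢdᵢ/nᵢ) / Σ(bᵢcᵢ/nᵢ), where nᵢ is the stratum total.
Stratum 1 (Non-smokers): n = 5656; a·d/n = 561·2819/5656 = 279.6073; b·c/n = 1383·893/5656 = 218.3556
Stratum 2 (Smokers): n = 4882; a·d/n = 424·2172/4882 = 188.6374; b·c/n = 2177·109/4882 = 48.6057
OR_MH = (279.6073 + 188.6374) / (218.3556 + 48.6057) = 468.2448 / 266.9612 = 1.75398

1.75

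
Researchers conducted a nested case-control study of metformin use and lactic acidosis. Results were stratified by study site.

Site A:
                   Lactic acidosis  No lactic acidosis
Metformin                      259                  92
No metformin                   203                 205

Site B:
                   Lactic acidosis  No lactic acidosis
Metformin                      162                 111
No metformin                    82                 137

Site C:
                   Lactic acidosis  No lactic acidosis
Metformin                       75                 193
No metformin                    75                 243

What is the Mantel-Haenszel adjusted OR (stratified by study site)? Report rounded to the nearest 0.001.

OR_MH = Σ(aᵢdᵢ/nᵢ) / Σ(bᵢcᵢ/nᵢ), where nᵢ is the stratum total.
Stratum 1 (Site A): n = 759; a·d/n = 259·205/759 = 69.9539; b·c/n = 92·203/759 = 24.6061
Stratum 2 (Site B): n = 492; a·d/n = 162·137/492 = 45.1098; b·c/n = 111·82/492 = 18.5000
Stratum 3 (Site C): n = 586; a·d/n = 75·243/586 = 31.1007; b·c/n = 193·75/586 = 24.7014
OR_MH = (69.9539 + 45.1098 + 31.1007) / (24.6061 + 18.5000 + 24.7014) = 146.1643 / 67.8074 = 2.15558

2.156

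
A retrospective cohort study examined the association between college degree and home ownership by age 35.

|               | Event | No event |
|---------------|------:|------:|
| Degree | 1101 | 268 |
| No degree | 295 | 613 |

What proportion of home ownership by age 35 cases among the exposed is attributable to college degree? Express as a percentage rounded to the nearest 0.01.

Cells: a = 1101, b = 268, c = 295, d = 613.
Risk in exposed = 1101/1369 = 0.80424; risk in unexposed = 295/908 = 0.32489.
RR = 0.80424/0.32489 = 2.47541
AR% = (RR − 1)/RR × 100 = (2.47541 − 1)/2.47541 × 100 = 59.6027%

59.60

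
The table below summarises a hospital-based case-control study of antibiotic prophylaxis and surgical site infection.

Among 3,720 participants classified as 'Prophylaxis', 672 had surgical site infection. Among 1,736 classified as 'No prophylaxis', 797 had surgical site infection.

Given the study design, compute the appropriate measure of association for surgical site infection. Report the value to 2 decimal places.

From the description: a = 672, b = 3048, c = 797, d = 939.
This is a hospital-based case-control study: participants were sampled on outcome status, so risks in the source population cannot be estimated directly — relative risk is not valid here. The odds ratio is the appropriate measure.
OR = (a·d)/(b·c) = (672 × 939) / (3048 × 797) = 631008 / 2429256 = 0.25975

0.26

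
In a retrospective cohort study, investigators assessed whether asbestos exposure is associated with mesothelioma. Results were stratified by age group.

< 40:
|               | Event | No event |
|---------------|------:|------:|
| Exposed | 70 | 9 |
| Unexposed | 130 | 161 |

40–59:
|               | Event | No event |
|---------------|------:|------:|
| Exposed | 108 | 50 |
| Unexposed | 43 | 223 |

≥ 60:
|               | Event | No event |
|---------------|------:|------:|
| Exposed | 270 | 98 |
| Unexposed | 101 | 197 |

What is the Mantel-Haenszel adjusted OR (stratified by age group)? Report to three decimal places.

7.237

OR_MH = Σ(aᵢdᵢ/nᵢ) / Σ(bᵢcᵢ/nᵢ), where nᵢ is the stratum total.
Stratum 1 (< 40): n = 370; a·d/n = 70·161/370 = 30.4595; b·c/n = 9·130/370 = 3.1622
Stratum 2 (40–59): n = 424; a·d/n = 108·223/424 = 56.8019; b·c/n = 50·43/424 = 5.0708
Stratum 3 (≥ 60): n = 666; a·d/n = 270·197/666 = 79.8649; b·c/n = 98·101/666 = 14.8619
OR_MH = (30.4595 + 56.8019 + 79.8649) / (3.1622 + 5.0708 + 14.8619) = 167.1262 / 23.0948 = 7.23654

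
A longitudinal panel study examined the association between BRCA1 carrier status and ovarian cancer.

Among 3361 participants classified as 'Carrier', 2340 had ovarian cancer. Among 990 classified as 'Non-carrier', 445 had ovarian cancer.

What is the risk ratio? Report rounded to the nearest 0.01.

1.55

From the description: a = 2340, b = 1021, c = 445, d = 545.
Risk in exposed = 2340/3361 = 0.69622; risk in unexposed = 445/990 = 0.44949.
RR = 0.69622 / 0.44949 = 1.54890
The risk among the exposed is 1.55 times that among the unexposed.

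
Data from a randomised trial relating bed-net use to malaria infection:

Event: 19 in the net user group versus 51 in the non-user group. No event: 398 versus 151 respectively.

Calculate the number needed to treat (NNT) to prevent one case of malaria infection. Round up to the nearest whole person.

Risk in treated group = 19/417 = 0.04556; risk in control = 51/202 = 0.25248.
Absolute risk reduction = 0.25248 − 0.04556 = 0.20691
NNT = 1 / ARR = 1 / 0.20691 = 4.833 → round up → 5

5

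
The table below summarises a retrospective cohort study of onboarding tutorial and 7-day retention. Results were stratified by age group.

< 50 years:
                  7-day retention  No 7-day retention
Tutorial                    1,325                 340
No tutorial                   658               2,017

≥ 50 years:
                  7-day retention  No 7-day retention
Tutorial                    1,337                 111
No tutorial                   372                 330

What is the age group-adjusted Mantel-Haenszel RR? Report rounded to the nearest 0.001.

2.492

RR_MH = Σ(aᵢ·n₀ᵢ/nᵢ) / Σ(cᵢ·n₁ᵢ/nᵢ), with n₁ᵢ = aᵢ+bᵢ (exposed), n₀ᵢ = cᵢ+dᵢ (unexposed), nᵢ = n₁ᵢ+n₀ᵢ.
Stratum 1 (< 50 years): n₁ = 1665, n₀ = 2675, n = 4340; a·n₀/n = 1325·2675/4340 = 816.6763; c·n₁/n = 658·1665/4340 = 252.4355
Stratum 2 (≥ 50 years): n₁ = 1448, n₀ = 702, n = 2150; a·n₀/n = 1337·702/2150 = 436.5460; c·n₁/n = 372·1448/2150 = 250.5377
RR_MH = (816.6763 + 436.5460) / (252.4355 + 250.5377) = 1253.2223 / 502.9732 = 2.49163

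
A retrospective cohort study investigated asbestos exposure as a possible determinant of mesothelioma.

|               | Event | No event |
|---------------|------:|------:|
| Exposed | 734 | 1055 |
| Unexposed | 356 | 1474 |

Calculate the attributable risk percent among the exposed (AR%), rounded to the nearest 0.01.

52.59

Cells: a = 734, b = 1055, c = 356, d = 1474.
Risk in exposed = 734/1789 = 0.41029; risk in unexposed = 356/1830 = 0.19454.
RR = 0.41029/0.19454 = 2.10905
AR% = (RR − 1)/RR × 100 = (2.10905 − 1)/2.10905 × 100 = 52.5853%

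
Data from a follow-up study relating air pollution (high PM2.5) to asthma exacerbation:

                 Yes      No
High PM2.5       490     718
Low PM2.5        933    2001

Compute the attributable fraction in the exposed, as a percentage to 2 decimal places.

21.60

Cells: a = 490, b = 718, c = 933, d = 2001.
Risk in exposed = 490/1208 = 0.40563; risk in unexposed = 933/2934 = 0.31800.
RR = 0.40563/0.31800 = 1.27558
AR% = (RR − 1)/RR × 100 = (1.27558 − 1)/1.27558 × 100 = 21.6043%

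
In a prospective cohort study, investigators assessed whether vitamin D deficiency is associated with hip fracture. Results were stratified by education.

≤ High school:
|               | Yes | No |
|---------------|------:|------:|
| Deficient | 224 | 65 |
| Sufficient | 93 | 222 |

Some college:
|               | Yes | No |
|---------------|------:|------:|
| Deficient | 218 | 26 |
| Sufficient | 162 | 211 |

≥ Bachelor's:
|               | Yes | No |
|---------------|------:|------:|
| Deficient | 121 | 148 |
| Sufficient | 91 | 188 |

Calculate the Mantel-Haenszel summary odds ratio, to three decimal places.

4.791

OR_MH = Σ(aᵢdᵢ/nᵢ) / Σ(bᵢcᵢ/nᵢ), where nᵢ is the stratum total.
Stratum 1 (≤ High school): n = 604; a·d/n = 224·222/604 = 82.3311; b·c/n = 65·93/604 = 10.0083
Stratum 2 (Some college): n = 617; a·d/n = 218·211/617 = 74.5511; b·c/n = 26·162/617 = 6.8266
Stratum 3 (≥ Bachelor's): n = 548; a·d/n = 121·188/548 = 41.5109; b·c/n = 148·91/548 = 24.5766
OR_MH = (82.3311 + 74.5511 + 41.5109) / (10.0083 + 6.8266 + 24.5766) = 198.3931 / 41.4115 = 4.79077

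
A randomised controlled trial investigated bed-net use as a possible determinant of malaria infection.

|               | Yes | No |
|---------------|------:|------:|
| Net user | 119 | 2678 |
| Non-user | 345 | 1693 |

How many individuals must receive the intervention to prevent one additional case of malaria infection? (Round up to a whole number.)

Risk in treated group = 119/2797 = 0.04255; risk in control = 345/2038 = 0.16928.
Absolute risk reduction = 0.16928 − 0.04255 = 0.12674
NNT = 1 / ARR = 1 / 0.12674 = 7.890 → round up → 8

8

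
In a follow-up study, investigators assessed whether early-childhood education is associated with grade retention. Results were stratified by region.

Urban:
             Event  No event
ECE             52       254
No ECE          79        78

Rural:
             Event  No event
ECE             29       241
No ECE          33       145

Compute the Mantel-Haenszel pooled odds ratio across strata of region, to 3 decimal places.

OR_MH = Σ(aᵢdᵢ/nᵢ) / Σ(bᵢcᵢ/nᵢ), where nᵢ is the stratum total.
Stratum 1 (Urban): n = 463; a·d/n = 52·78/463 = 8.7603; b·c/n = 254·79/463 = 43.3391
Stratum 2 (Rural): n = 448; a·d/n = 29·145/448 = 9.3862; b·c/n = 241·33/448 = 17.7522
OR_MH = (8.7603 + 9.3862) / (43.3391 + 17.7522) = 18.1464 / 61.0913 = 0.29704

0.297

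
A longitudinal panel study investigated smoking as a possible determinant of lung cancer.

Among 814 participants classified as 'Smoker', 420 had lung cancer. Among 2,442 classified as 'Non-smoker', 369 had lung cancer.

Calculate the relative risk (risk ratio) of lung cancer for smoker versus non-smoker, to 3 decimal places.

3.415

From the description: a = 420, b = 394, c = 369, d = 2073.
Risk in exposed = 420/814 = 0.51597; risk in unexposed = 369/2442 = 0.15111.
RR = 0.51597 / 0.15111 = 3.41463
The risk among the exposed is 3.41 times that among the unexposed.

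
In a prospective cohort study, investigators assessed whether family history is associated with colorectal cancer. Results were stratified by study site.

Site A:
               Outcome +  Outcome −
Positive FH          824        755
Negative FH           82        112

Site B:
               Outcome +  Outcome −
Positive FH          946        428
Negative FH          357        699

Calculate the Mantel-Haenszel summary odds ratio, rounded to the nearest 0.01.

3.31

OR_MH = Σ(aᵢdᵢ/nᵢ) / Σ(bᵢcᵢ/nᵢ), where nᵢ is the stratum total.
Stratum 1 (Site A): n = 1773; a·d/n = 824·112/1773 = 52.0519; b·c/n = 755·82/1773 = 34.9182
Stratum 2 (Site B): n = 2430; a·d/n = 946·699/2430 = 272.1210; b·c/n = 428·357/2430 = 62.8790
OR_MH = (52.0519 + 272.1210) / (34.9182 + 62.8790) = 324.1729 / 97.7972 = 3.31474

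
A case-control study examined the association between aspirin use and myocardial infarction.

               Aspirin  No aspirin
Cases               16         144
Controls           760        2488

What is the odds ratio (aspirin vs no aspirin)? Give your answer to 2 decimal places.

Reading the table with exposure as columns: a = 16 (Aspirin, case), b = 760 (Aspirin, non-case), c = 144 (No aspirin, case), d = 2488.
OR = (a·d)/(b·c) = (16 × 2488) / (760 × 144) = 39808 / 109440 = 0.36374
Exposure is associated with lower odds of myocardial infarction (OR = 0.36 < 1).

0.36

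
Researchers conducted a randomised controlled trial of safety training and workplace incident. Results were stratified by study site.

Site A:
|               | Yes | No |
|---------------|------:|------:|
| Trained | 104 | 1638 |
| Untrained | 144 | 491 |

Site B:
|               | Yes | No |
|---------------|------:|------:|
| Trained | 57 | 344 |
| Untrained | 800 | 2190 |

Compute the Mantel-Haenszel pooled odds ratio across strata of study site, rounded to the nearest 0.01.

0.32

OR_MH = Σ(aᵢdᵢ/nᵢ) / Σ(bᵢcᵢ/nᵢ), where nᵢ is the stratum total.
Stratum 1 (Site A): n = 2377; a·d/n = 104·491/2377 = 21.4825; b·c/n = 1638·144/2377 = 99.2310
Stratum 2 (Site B): n = 3391; a·d/n = 57·2190/3391 = 36.8121; b·c/n = 344·800/3391 = 81.1560
OR_MH = (21.4825 + 36.8121) / (99.2310 + 81.1560) = 58.2947 / 180.3870 = 0.32316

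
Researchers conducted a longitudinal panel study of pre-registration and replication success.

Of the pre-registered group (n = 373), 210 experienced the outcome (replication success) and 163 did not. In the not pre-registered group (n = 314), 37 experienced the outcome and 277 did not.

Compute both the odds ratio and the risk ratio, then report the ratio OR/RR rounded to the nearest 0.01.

2.02

From the description: a = 210, b = 163, c = 37, d = 277.
OR = (210·277)/(163·37) = 58170/6031 = 9.64517
Risk in exposed = 210/373 = 0.56300; risk in unexposed = 37/314 = 0.11783; RR = 4.77791
OR/RR = 9.64517 / 4.77791 = 2.01870
The outcome is not rare, so the OR lies further from 1 than the RR.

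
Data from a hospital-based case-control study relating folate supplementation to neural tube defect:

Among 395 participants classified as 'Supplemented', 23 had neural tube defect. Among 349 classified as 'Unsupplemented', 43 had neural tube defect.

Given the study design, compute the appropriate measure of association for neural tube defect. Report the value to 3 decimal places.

From the description: a = 23, b = 372, c = 43, d = 306.
This is a hospital-based case-control study: participants were sampled on outcome status, so risks in the source population cannot be estimated directly — relative risk is not valid here. The odds ratio is the appropriate measure.
OR = (a·d)/(b·c) = (23 × 306) / (372 × 43) = 7038 / 15996 = 0.43998

0.440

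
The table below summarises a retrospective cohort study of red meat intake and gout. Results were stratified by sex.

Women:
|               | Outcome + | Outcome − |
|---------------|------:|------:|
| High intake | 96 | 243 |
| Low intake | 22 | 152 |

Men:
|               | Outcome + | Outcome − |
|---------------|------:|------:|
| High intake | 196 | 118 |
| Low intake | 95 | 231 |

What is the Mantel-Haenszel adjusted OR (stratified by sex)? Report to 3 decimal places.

OR_MH = Σ(aᵢdᵢ/nᵢ) / Σ(bᵢcᵢ/nᵢ), where nᵢ is the stratum total.
Stratum 1 (Women): n = 513; a·d/n = 96·152/513 = 28.4444; b·c/n = 243·22/513 = 10.4211
Stratum 2 (Men): n = 640; a·d/n = 196·231/640 = 70.7438; b·c/n = 118·95/640 = 17.5156
OR_MH = (28.4444 + 70.7438) / (10.4211 + 17.5156) = 99.1882 / 27.9367 = 3.55046

3.550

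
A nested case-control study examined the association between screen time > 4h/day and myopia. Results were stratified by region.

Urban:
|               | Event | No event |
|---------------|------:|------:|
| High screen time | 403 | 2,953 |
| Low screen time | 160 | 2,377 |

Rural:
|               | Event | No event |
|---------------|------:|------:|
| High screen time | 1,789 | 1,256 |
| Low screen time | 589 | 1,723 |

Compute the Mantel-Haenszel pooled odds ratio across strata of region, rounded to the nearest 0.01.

OR_MH = Σ(aᵢdᵢ/nᵢ) / Σ(bᵢcᵢ/nᵢ), where nᵢ is the stratum total.
Stratum 1 (Urban): n = 5893; a·d/n = 403·2377/5893 = 162.5540; b·c/n = 2953·160/5893 = 80.1765
Stratum 2 (Rural): n = 5357; a·d/n = 1789·1723/5357 = 575.4055; b·c/n = 1256·589/5357 = 138.0967
OR_MH = (162.5540 + 575.4055) / (80.1765 + 138.0967) = 737.9595 / 218.2732 = 3.38090

3.38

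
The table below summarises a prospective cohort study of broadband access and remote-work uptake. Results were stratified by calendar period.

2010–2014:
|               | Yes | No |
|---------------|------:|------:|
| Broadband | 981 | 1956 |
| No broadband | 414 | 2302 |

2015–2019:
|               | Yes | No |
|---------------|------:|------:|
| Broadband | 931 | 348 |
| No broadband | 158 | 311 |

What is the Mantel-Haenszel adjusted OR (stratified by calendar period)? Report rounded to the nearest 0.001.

3.235

OR_MH = Σ(aᵢdᵢ/nᵢ) / Σ(bᵢcᵢ/nᵢ), where nᵢ is the stratum total.
Stratum 1 (2010–2014): n = 5653; a·d/n = 981·2302/5653 = 399.4803; b·c/n = 1956·414/5653 = 143.2485
Stratum 2 (2015–2019): n = 1748; a·d/n = 931·311/1748 = 165.6413; b·c/n = 348·158/1748 = 31.4554
OR_MH = (399.4803 + 165.6413) / (143.2485 + 31.4554) = 565.1216 / 174.7039 = 3.23474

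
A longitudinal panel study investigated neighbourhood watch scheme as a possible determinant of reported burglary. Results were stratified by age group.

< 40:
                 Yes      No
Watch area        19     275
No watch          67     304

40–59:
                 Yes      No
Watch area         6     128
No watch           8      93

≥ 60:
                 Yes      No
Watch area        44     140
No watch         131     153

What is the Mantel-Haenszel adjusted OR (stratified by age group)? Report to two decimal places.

OR_MH = Σ(aᵢdᵢ/nᵢ) / Σ(bᵢcᵢ/nᵢ), where nᵢ is the stratum total.
Stratum 1 (< 40): n = 665; a·d/n = 19·304/665 = 8.6857; b·c/n = 275·67/665 = 27.7068
Stratum 2 (40–59): n = 235; a·d/n = 6·93/235 = 2.3745; b·c/n = 128·8/235 = 4.3574
Stratum 3 (≥ 60): n = 468; a·d/n = 44·153/468 = 14.3846; b·c/n = 140·131/468 = 39.1880
OR_MH = (8.6857 + 2.3745 + 14.3846) / (27.7068 + 4.3574 + 39.1880) = 25.4448 / 71.2522 = 0.35711

0.36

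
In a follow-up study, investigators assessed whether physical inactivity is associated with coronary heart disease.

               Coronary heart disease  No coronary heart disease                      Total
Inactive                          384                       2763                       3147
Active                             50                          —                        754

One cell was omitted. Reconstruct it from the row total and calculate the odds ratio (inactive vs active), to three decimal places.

The missing cell is in the unexposed row: 754 − 50 = 704.
So a = 384, b = 2763, c = 50, d = 704.
OR = (a·d)/(b·c) = (384 × 704) / (2763 × 50) = 270336 / 138150 = 1.95683

1.957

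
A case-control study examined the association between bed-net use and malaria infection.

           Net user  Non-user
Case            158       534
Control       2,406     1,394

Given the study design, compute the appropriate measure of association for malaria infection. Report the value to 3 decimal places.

0.171

Reading the table with exposure as columns: a = 158 (Net user, case), b = 2406 (Net user, non-case), c = 534 (Non-user, case), d = 1394.
This is a case-control study: participants were sampled on outcome status, so risks in the source population cannot be estimated directly — relative risk is not valid here. The odds ratio is the appropriate measure.
OR = (a·d)/(b·c) = (158 × 1394) / (2406 × 534) = 220252 / 1284804 = 0.17143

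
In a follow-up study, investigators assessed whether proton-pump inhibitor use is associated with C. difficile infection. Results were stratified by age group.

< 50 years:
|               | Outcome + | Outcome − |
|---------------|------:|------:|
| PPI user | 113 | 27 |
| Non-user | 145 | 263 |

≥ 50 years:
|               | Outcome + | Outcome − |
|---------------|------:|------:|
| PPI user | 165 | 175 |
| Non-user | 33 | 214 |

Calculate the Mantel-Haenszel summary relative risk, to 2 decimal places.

2.73

RR_MH = Σ(aᵢ·n₀ᵢ/nᵢ) / Σ(cᵢ·n₁ᵢ/nᵢ), with n₁ᵢ = aᵢ+bᵢ (exposed), n₀ᵢ = cᵢ+dᵢ (unexposed), nᵢ = n₁ᵢ+n₀ᵢ.
Stratum 1 (< 50 years): n₁ = 140, n₀ = 408, n = 548; a·n₀/n = 113·408/548 = 84.1314; c·n₁/n = 145·140/548 = 37.0438
Stratum 2 (≥ 50 years): n₁ = 340, n₀ = 247, n = 587; a·n₀/n = 165·247/587 = 69.4293; c·n₁/n = 33·340/587 = 19.1141
RR_MH = (84.1314 + 69.4293) / (37.0438 + 19.1141) = 153.5607 / 56.1579 = 2.73444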